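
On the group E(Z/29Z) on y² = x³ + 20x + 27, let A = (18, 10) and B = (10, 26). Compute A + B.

(18, 10) + (10, 26). λ = (26 - 10)/(10 - 18) ≡ 16/21 mod 29. 21⁻¹ ≡ 18 (mod 29), so λ ≡ 27.
  x = λ² - 18 - 10 = 729 - 28 ≡ 5; y = λ·(18 - 5) - 10 ≡ 22. → (5, 22)

(5, 22)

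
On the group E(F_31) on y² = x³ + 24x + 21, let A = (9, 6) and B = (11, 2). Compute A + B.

(9, 6) + (11, 2). λ = (2 - 6)/(11 - 9) ≡ 27/2 mod 31. 2⁻¹ ≡ 16 (mod 31), so λ ≡ 29.
  x = λ² - 9 - 11 = 841 - 20 ≡ 15; y = λ·(9 - 15) - 6 ≡ 6. → (15, 6)

(15, 6)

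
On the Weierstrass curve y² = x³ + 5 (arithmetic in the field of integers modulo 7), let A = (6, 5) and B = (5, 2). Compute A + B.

(5, 5)

(6, 5) + (5, 2). λ = (2 - 5)/(5 - 6) ≡ 4/6 mod 7. 6⁻¹ ≡ 6 (mod 7) since 6·6 = 36 ≡ 1, so λ ≡ 3.
  x = λ² - 6 - 5 = 9 - 11 ≡ 5; y = λ·(6 - 5) - 5 ≡ 5. → (5, 5)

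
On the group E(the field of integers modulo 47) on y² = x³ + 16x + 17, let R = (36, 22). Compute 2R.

(23, 12)

tangent at (36, 22): λ = (3·36² + 16)/(2·22) ≡ 3/44. 44⁻¹ ≡ 31 (mod 47), so λ ≡ 3·31 ≡ 46.
  x = λ² - 36 - 36 = 2116 - 72 ≡ 23; y = λ·(36 - 23) - 22 ≡ 12. → (23, 12)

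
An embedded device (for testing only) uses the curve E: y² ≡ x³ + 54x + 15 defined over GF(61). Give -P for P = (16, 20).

-(16, 20) = (16, -20 mod 61) = (16, 41).

(16, 41)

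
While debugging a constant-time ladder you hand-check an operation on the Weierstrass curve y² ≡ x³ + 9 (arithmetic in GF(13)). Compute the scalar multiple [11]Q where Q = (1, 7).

(11, 1)

Double-and-add on 11 = (1011)₂. Start with Q = (1, 7) for the leading 1-bit.
double: tangent at (1, 7): λ = (3·1² + 0)/(2·7) ≡ 3/1. 1⁻¹ ≡ 1 (mod 13) since 1·1 = 1 ≡ 1, so λ ≡ 3·1 ≡ 3.
  x = λ² - 1 - 1 = 9 - 2 ≡ 7; y = λ·(1 - 7) - 7 ≡ 1. → (7, 1)
double: tangent at (7, 1): λ = (3·7² + 0)/(2·1) ≡ 4/2. 2⁻¹ ≡ 7 (mod 13) since 2·7 = 14 ≡ 1, so λ ≡ 4·7 ≡ 2.
  x = λ² - 7 - 7 = 4 - 14 ≡ 3; y = λ·(7 - 3) - 1 ≡ 7. → (3, 7)
add Q: (3, 7) + (1, 7). λ = (7 - 7)/(1 - 3) ≡ 0/11 mod 13. 11⁻¹ ≡ 6 (mod 13), so λ ≡ 0.
  x = λ² - 3 - 1 = 0 - 4 ≡ 9; y = λ·(3 - 9) - 7 ≡ 6. → (9, 6)
double: tangent at (9, 6): λ = (3·9² + 0)/(2·6) ≡ 9/12. 12⁻¹ ≡ 12 (mod 13), so λ ≡ 9·12 ≡ 4.
  x = λ² - 9 - 9 = 16 - 18 ≡ 11; y = λ·(9 - 11) - 6 ≡ 12. → (11, 12)
add Q: (11, 12) + (1, 7). λ = (7 - 12)/(1 - 11) ≡ 8/3 mod 13. 3⁻¹ ≡ 9 (mod 13), so λ ≡ 7.
  x = λ² - 11 - 1 = 49 - 12 ≡ 11; y = λ·(11 - 11) - 12 ≡ 1. → (11, 1)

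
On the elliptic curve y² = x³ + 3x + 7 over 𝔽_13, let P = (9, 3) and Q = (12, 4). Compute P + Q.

(8, 6)

(9, 3) + (12, 4). λ = (4 - 3)/(12 - 9) ≡ 1/3 mod 13. 3⁻¹ ≡ 9 (mod 13), so λ ≡ 9.
  x = λ² - 9 - 12 = 81 - 21 ≡ 8; y = λ·(9 - 8) - 3 ≡ 6. → (8, 6)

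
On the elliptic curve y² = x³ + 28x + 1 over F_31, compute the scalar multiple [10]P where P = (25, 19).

Double-and-add on 10 = (1010)₂. Start with P = (25, 19) for the leading 1-bit.
double: tangent at (25, 19): λ = (3·25² + 28)/(2·19) ≡ 12/7. 7⁻¹ ≡ 9 (mod 31), so λ ≡ 12·9 ≡ 15.
  x = λ² - 25 - 25 = 225 - 50 ≡ 20; y = λ·(25 - 20) - 19 ≡ 25. → (20, 25)
double: tangent at (20, 25): λ = (3·20² + 28)/(2·25) ≡ 19/19. 19⁻¹ ≡ 18 (mod 31) since 19·18 = 342 ≡ 1, so λ ≡ 19·18 ≡ 1.
  x = λ² - 20 - 20 = 1 - 40 ≡ 23; y = λ·(20 - 23) - 25 ≡ 3. → (23, 3)
add P: (23, 3) + (25, 19). λ = (19 - 3)/(25 - 23) ≡ 16/2 mod 31. 2⁻¹ ≡ 16 (mod 31), so λ ≡ 8.
  x = λ² - 23 - 25 = 64 - 48 ≡ 16; y = λ·(23 - 16) - 3 ≡ 22. → (16, 22)
double: tangent at (16, 22): λ = (3·16² + 28)/(2·22) ≡ 21/13. 13⁻¹ ≡ 12 (mod 31) since 13·12 = 156 ≡ 1, so λ ≡ 21·12 ≡ 4.
  x = λ² - 16 - 16 = 16 - 32 ≡ 15; y = λ·(16 - 15) - 22 ≡ 13. → (15, 13)

(15, 13)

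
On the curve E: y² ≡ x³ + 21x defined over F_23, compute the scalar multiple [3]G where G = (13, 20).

O

Repeated addition: build up to 3G.
2G: tangent at (13, 20): λ = (3·13² + 21)/(2·20) ≡ 22/17. 17⁻¹ ≡ 19 (mod 23), so λ ≡ 22·19 ≡ 4.
  x = λ² - 13 - 13 = 16 - 26 ≡ 13; y = λ·(13 - 13) - 20 ≡ 3. → (13, 3)
3G: (13, 3) + (13, 20): same x and y₁ ≡ -y₂, so the sum is O.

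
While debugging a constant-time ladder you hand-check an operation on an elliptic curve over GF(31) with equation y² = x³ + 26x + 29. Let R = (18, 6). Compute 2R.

(3, 17)

tangent at (18, 6): λ = (3·18² + 26)/(2·6) ≡ 6/12. 12⁻¹ ≡ 13 (mod 31), so λ ≡ 6·13 ≡ 16.
  x = λ² - 18 - 18 = 256 - 36 ≡ 3; y = λ·(18 - 3) - 6 ≡ 17. → (3, 17)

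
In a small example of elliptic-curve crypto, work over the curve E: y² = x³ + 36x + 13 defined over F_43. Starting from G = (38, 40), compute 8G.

(16, 16)

Double-and-add on 8 = (1000)₂. Start with G = (38, 40) for the leading 1-bit.
double: tangent at (38, 40): λ = (3·38² + 36)/(2·40) ≡ 25/37. 37⁻¹ ≡ 7 (mod 43), so λ ≡ 25·7 ≡ 3.
  x = λ² - 38 - 38 = 9 - 76 ≡ 19; y = λ·(38 - 19) - 40 ≡ 17. → (19, 17)
double: tangent at (19, 17): λ = (3·19² + 36)/(2·17) ≡ 1/34. 34⁻¹ ≡ 19 (mod 43), so λ ≡ 1·19 ≡ 19.
  x = λ² - 19 - 19 = 361 - 38 ≡ 22; y = λ·(19 - 22) - 17 ≡ 12. → (22, 12)
double: tangent at (22, 12): λ = (3·22² + 36)/(2·12) ≡ 26/24. 24⁻¹ ≡ 9 (mod 43) since 24·9 = 216 ≡ 1, so λ ≡ 26·9 ≡ 19.
  x = λ² - 22 - 22 = 361 - 44 ≡ 16; y = λ·(22 - 16) - 12 ≡ 16. → (16, 16)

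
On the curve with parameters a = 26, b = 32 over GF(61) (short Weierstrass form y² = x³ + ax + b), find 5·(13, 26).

Write G = (13, 26).
Double-and-add on 5 = (101)₂. Start with G = (13, 26) for the leading 1-bit.
double: tangent at (13, 26): λ = (3·13² + 26)/(2·26) ≡ 45/52. 52⁻¹ ≡ 27 (mod 61), so λ ≡ 45·27 ≡ 56.
  x = λ² - 13 - 13 = 3136 - 26 ≡ 60; y = λ·(13 - 60) - 26 ≡ 26. → (60, 26)
double: tangent at (60, 26): λ = (3·60² + 26)/(2·26) ≡ 29/52. 52⁻¹ ≡ 27 (mod 61), so λ ≡ 29·27 ≡ 51.
  x = λ² - 60 - 60 = 2601 - 120 ≡ 41; y = λ·(60 - 41) - 26 ≡ 28. → (41, 28)
add G: (41, 28) + (13, 26). λ = (26 - 28)/(13 - 41) ≡ 59/33 mod 61. 33⁻¹ ≡ 37 (mod 61), so λ ≡ 48.
  x = λ² - 41 - 13 = 2304 - 54 ≡ 54; y = λ·(41 - 54) - 28 ≡ 19. → (54, 19)

(54, 19)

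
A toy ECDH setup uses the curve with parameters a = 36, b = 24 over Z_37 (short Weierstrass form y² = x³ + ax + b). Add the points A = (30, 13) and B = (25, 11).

(30, 13) + (25, 11). λ = (11 - 13)/(25 - 30) ≡ 35/32 mod 37. 32⁻¹ ≡ 22 (mod 37), so λ ≡ 30.
  x = λ² - 30 - 25 = 900 - 55 ≡ 31; y = λ·(30 - 31) - 13 ≡ 31. → (31, 31)

(31, 31)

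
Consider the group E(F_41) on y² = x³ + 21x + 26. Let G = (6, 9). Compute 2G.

(20, 0)

tangent at (6, 9): λ = (3·6² + 21)/(2·9) ≡ 6/18. 18⁻¹ ≡ 16 (mod 41) since 18·16 = 288 ≡ 1, so λ ≡ 6·16 ≡ 14.
  x = λ² - 6 - 6 = 196 - 12 ≡ 20; y = λ·(6 - 20) - 9 ≡ 0. → (20, 0)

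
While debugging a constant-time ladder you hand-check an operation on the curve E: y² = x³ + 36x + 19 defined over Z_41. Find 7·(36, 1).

(3, 20)

Write Q = (36, 1).
Repeated addition: build up to 7Q.
2Q: tangent at (36, 1): λ = (3·36² + 36)/(2·1) ≡ 29/2. 2⁻¹ ≡ 21 (mod 41) since 2·21 = 42 ≡ 1, so λ ≡ 29·21 ≡ 35.
  x = λ² - 36 - 36 = 1225 - 72 ≡ 5; y = λ·(36 - 5) - 1 ≡ 18. → (5, 18)
3Q: (5, 18) + (36, 1). λ = (1 - 18)/(36 - 5) ≡ 24/31 mod 41. 31⁻¹ ≡ 4 (mod 41) since 31·4 = 124 ≡ 1, so λ ≡ 14.
  x = λ² - 5 - 36 = 196 - 41 ≡ 32; y = λ·(5 - 32) - 18 ≡ 14. → (32, 14)
4Q: (32, 14) + (36, 1). λ = (1 - 14)/(36 - 32) ≡ 28/4 mod 41. 4⁻¹ ≡ 31 (mod 41) since 4·31 = 124 ≡ 1, so λ ≡ 7.
  x = λ² - 32 - 36 = 49 - 68 ≡ 22; y = λ·(32 - 22) - 14 ≡ 15. → (22, 15)
5Q: (22, 15) + (36, 1). λ = (1 - 15)/(36 - 22) ≡ 27/14 mod 41. 14⁻¹ ≡ 3 (mod 41) since 14·3 = 42 ≡ 1, so λ ≡ 40.
  x = λ² - 22 - 36 = 1600 - 58 ≡ 25; y = λ·(22 - 25) - 15 ≡ 29. → (25, 29)
6Q: (25, 29) + (36, 1). λ = (1 - 29)/(36 - 25) ≡ 13/11 mod 41. 11⁻¹ ≡ 15 (mod 41), so λ ≡ 31.
  x = λ² - 25 - 36 = 961 - 61 ≡ 39; y = λ·(25 - 39) - 29 ≡ 29. → (39, 29)
7Q: (39, 29) + (36, 1). λ = (1 - 29)/(36 - 39) ≡ 13/38 mod 41. 38⁻¹ ≡ 27 (mod 41), so λ ≡ 23.
  x = λ² - 39 - 36 = 529 - 75 ≡ 3; y = λ·(39 - 3) - 29 ≡ 20. → (3, 20)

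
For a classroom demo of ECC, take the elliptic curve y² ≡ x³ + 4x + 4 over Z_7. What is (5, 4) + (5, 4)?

(1, 4)

tangent at (5, 4): λ = (3·5² + 4)/(2·4) ≡ 2/1. 1⁻¹ ≡ 1 (mod 7), so λ ≡ 2·1 ≡ 2.
  x = λ² - 5 - 5 = 4 - 10 ≡ 1; y = λ·(5 - 1) - 4 ≡ 4. → (1, 4)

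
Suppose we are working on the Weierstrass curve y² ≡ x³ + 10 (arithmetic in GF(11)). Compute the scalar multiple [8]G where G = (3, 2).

(5, 6)

Double-and-add on 8 = (1000)₂. Start with G = (3, 2) for the leading 1-bit.
double: tangent at (3, 2): λ = (3·3² + 0)/(2·2) ≡ 5/4. 4⁻¹ ≡ 3 (mod 11), so λ ≡ 5·3 ≡ 4.
  x = λ² - 3 - 3 = 16 - 6 ≡ 10; y = λ·(3 - 10) - 2 ≡ 3. → (10, 3)
double: tangent at (10, 3): λ = (3·10² + 0)/(2·3) ≡ 3/6. 6⁻¹ ≡ 2 (mod 11) since 6·2 = 12 ≡ 1, so λ ≡ 3·2 ≡ 6.
  x = λ² - 10 - 10 = 36 - 20 ≡ 5; y = λ·(10 - 5) - 3 ≡ 5. → (5, 5)
double: tangent at (5, 5): λ = (3·5² + 0)/(2·5) ≡ 9/10. 10⁻¹ ≡ 10 (mod 11), so λ ≡ 9·10 ≡ 2.
  x = λ² - 5 - 5 = 4 - 10 ≡ 5; y = λ·(5 - 5) - 5 ≡ 6. → (5, 6)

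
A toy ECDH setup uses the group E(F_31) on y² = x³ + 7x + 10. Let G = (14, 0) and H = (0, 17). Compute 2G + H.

First 2G:
Repeated addition: build up to 2G.
2G: (14, 0) + (14, 0): same x and y₁ ≡ -y₂, so the sum is the point at infinity.
2G = the point at infinity.
Finally 2G + H:
the point at infinity + (0, 17) = (0, 17) (identity).

(0, 17)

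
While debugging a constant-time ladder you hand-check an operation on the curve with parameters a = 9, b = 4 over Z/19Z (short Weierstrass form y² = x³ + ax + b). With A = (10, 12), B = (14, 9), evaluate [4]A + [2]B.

(14, 10)

First 4A:
Repeated addition: build up to 4A.
2A: tangent at (10, 12): λ = (3·10² + 9)/(2·12) ≡ 5/5. 5⁻¹ ≡ 4 (mod 19), so λ ≡ 5·4 ≡ 1.
  x = λ² - 10 - 10 = 1 - 20 ≡ 0; y = λ·(10 - 0) - 12 ≡ 17. → (0, 17)
3A: (0, 17) + (10, 12). λ = (12 - 17)/(10 - 0) ≡ 14/10 mod 19. 10⁻¹ ≡ 2 (mod 19) since 10·2 = 20 ≡ 1, so λ ≡ 9.
  x = λ² - 0 - 10 = 81 - 10 ≡ 14; y = λ·(0 - 14) - 17 ≡ 9. → (14, 9)
4A: (14, 9) + (10, 12). λ = (12 - 9)/(10 - 14) ≡ 3/15 mod 19. 15⁻¹ ≡ 14 (mod 19), so λ ≡ 4.
  x = λ² - 14 - 10 = 16 - 24 ≡ 11; y = λ·(14 - 11) - 9 ≡ 3. → (11, 3)
4A = (11, 3).
Next 2B:
Repeated addition: build up to 2B.
2B: tangent at (14, 9): λ = (3·14² + 9)/(2·9) ≡ 8/18. 18⁻¹ ≡ 18 (mod 19), so λ ≡ 8·18 ≡ 11.
  x = λ² - 14 - 14 = 121 - 28 ≡ 17; y = λ·(14 - 17) - 9 ≡ 15. → (17, 15)
2B = (17, 15).
Finally 4A + 2B:
(11, 3) + (17, 15). λ = (15 - 3)/(17 - 11) ≡ 12/6 mod 19. 6⁻¹ ≡ 16 (mod 19), so λ ≡ 2.
  x = λ² - 11 - 17 = 4 - 28 ≡ 14; y = λ·(11 - 14) - 3 ≡ 10. → (14, 10)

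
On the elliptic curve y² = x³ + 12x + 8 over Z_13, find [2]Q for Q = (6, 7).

(10, 7)

tangent at (6, 7): λ = (3·6² + 12)/(2·7) ≡ 3/1. 1⁻¹ ≡ 1 (mod 13), so λ ≡ 3·1 ≡ 3.
  x = λ² - 6 - 6 = 9 - 12 ≡ 10; y = λ·(6 - 10) - 7 ≡ 7. → (10, 7)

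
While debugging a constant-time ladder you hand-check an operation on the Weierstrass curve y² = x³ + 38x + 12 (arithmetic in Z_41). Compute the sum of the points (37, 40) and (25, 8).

(37, 40) + (25, 8). λ = (8 - 40)/(25 - 37) ≡ 9/29 mod 41. 29⁻¹ ≡ 17 (mod 41), so λ ≡ 30.
  x = λ² - 37 - 25 = 900 - 62 ≡ 18; y = λ·(37 - 18) - 40 ≡ 38. → (18, 38)

(18, 38)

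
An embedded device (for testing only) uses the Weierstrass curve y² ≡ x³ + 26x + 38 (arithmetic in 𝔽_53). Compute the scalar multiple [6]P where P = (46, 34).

(34, 23)

Double-and-add on 6 = (110)₂. Start with P = (46, 34) for the leading 1-bit.
double: tangent at (46, 34): λ = (3·46² + 26)/(2·34) ≡ 14/15. 15⁻¹ ≡ 46 (mod 53), so λ ≡ 14·46 ≡ 8.
  x = λ² - 46 - 46 = 64 - 92 ≡ 25; y = λ·(46 - 25) - 34 ≡ 28. → (25, 28)
add P: (25, 28) + (46, 34). λ = (34 - 28)/(46 - 25) ≡ 6/21 mod 53. 21⁻¹ ≡ 48 (mod 53), so λ ≡ 23.
  x = λ² - 25 - 46 = 529 - 71 ≡ 34; y = λ·(25 - 34) - 28 ≡ 30. → (34, 30)
double: tangent at (34, 30): λ = (3·34² + 26)/(2·30) ≡ 49/7. 7⁻¹ ≡ 38 (mod 53), so λ ≡ 49·38 ≡ 7.
  x = λ² - 34 - 34 = 49 - 68 ≡ 34; y = λ·(34 - 34) - 30 ≡ 23. → (34, 23)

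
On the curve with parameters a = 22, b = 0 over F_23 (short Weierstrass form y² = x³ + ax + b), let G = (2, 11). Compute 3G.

Repeated addition: build up to 3G.
2G: tangent at (2, 11): λ = (3·2² + 22)/(2·11) ≡ 11/22. 22⁻¹ ≡ 22 (mod 23), so λ ≡ 11·22 ≡ 12.
  x = λ² - 2 - 2 = 144 - 4 ≡ 2; y = λ·(2 - 2) - 11 ≡ 12. → (2, 12)
3G: (2, 12) + (2, 11): same x and y₁ ≡ -y₂, so the sum is 𝒪.

O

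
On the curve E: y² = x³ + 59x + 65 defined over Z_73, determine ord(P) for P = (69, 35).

12

2P: tangent at (69, 35): λ = (3·69² + 59)/(2·35) ≡ 34/70. 70⁻¹ ≡ 24 (mod 73) since 70·24 = 1680 ≡ 1, so λ ≡ 34·24 ≡ 13.
  x = λ² - 69 - 69 = 169 - 138 ≡ 31; y = λ·(69 - 31) - 35 ≡ 21. → (31, 21)
3P: (31, 21) + (69, 35). λ = (35 - 21)/(69 - 31) ≡ 14/38 mod 73. 38⁻¹ ≡ 25 (mod 73), so λ ≡ 58.
  x = λ² - 31 - 69 = 3364 - 100 ≡ 52; y = λ·(31 - 52) - 21 ≡ 2. → (52, 2)
4P: (52, 2) + (69, 35). λ = (35 - 2)/(69 - 52) ≡ 33/17 mod 73. 17⁻¹ ≡ 43 (mod 73) since 17·43 = 731 ≡ 1, so λ ≡ 32.
  x = λ² - 52 - 69 = 1024 - 121 ≡ 27; y = λ·(52 - 27) - 2 ≡ 68. → (27, 68)
5P: (27, 68) + (69, 35). λ = (35 - 68)/(69 - 27) ≡ 40/42 mod 73. 42⁻¹ ≡ 40 (mod 73) since 42·40 = 1680 ≡ 1, so λ ≡ 67.
  x = λ² - 27 - 69 = 4489 - 96 ≡ 13; y = λ·(27 - 13) - 68 ≡ 67. → (13, 67)
6P: (13, 67) + (69, 35). λ = (35 - 67)/(69 - 13) ≡ 41/56 mod 73. 56⁻¹ ≡ 30 (mod 73), so λ ≡ 62.
  x = λ² - 13 - 69 = 3844 - 82 ≡ 39; y = λ·(13 - 39) - 67 ≡ 0. → (39, 0)
7P: (39, 0) + (69, 35). λ = (35 - 0)/(69 - 39) ≡ 35/30 mod 73. 30⁻¹ ≡ 56 (mod 73) since 30·56 = 1680 ≡ 1, so λ ≡ 62.
  x = λ² - 39 - 69 = 3844 - 108 ≡ 13; y = λ·(39 - 13) - 0 ≡ 6. → (13, 6)
8P: (13, 6) + (69, 35). λ = (35 - 6)/(69 - 13) ≡ 29/56 mod 73. 56⁻¹ ≡ 30 (mod 73), so λ ≡ 67.
  x = λ² - 13 - 69 = 4489 - 82 ≡ 27; y = λ·(13 - 27) - 6 ≡ 5. → (27, 5)
9P: (27, 5) + (69, 35). λ = (35 - 5)/(69 - 27) ≡ 30/42 mod 73. 42⁻¹ ≡ 40 (mod 73), so λ ≡ 32.
  x = λ² - 27 - 69 = 1024 - 96 ≡ 52; y = λ·(27 - 52) - 5 ≡ 71. → (52, 71)
10P: (52, 71) + (69, 35). λ = (35 - 71)/(69 - 52) ≡ 37/17 mod 73. 17⁻¹ ≡ 43 (mod 73), so λ ≡ 58.
  x = λ² - 52 - 69 = 3364 - 121 ≡ 31; y = λ·(52 - 31) - 71 ≡ 52. → (31, 52)
11P: (31, 52) + (69, 35). λ = (35 - 52)/(69 - 31) ≡ 56/38 mod 73. 38⁻¹ ≡ 25 (mod 73), so λ ≡ 13.
  x = λ² - 31 - 69 = 169 - 100 ≡ 69; y = λ·(31 - 69) - 52 ≡ 38. → (69, 38)
12P: (69, 38) + (69, 35): same x and y₁ ≡ -y₂, so the sum is O.
12P = O, so the order is 12.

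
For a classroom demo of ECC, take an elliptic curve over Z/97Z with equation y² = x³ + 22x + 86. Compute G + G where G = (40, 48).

tangent at (40, 48): λ = (3·40² + 22)/(2·48) ≡ 69/96. 96⁻¹ ≡ 96 (mod 97), so λ ≡ 69·96 ≡ 28.
  x = λ² - 40 - 40 = 784 - 80 ≡ 25; y = λ·(40 - 25) - 48 ≡ 81. → (25, 81)

(25, 81)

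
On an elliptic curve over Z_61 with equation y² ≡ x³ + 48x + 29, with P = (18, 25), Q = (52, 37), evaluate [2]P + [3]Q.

First 2P:
Repeated addition: build up to 2P.
2P: tangent at (18, 25): λ = (3·18² + 48)/(2·25) ≡ 44/50. 50⁻¹ ≡ 11 (mod 61), so λ ≡ 44·11 ≡ 57.
  x = λ² - 18 - 18 = 3249 - 36 ≡ 41; y = λ·(18 - 41) - 25 ≡ 6. → (41, 6)
2P = (41, 6).
Next 3Q:
Repeated addition: build up to 3Q.
2Q: tangent at (52, 37): λ = (3·52² + 48)/(2·37) ≡ 47/13. 13⁻¹ ≡ 47 (mod 61), so λ ≡ 47·47 ≡ 13.
  x = λ² - 52 - 52 = 169 - 104 ≡ 4; y = λ·(52 - 4) - 37 ≡ 38. → (4, 38)
3Q: (4, 38) + (52, 37). λ = (37 - 38)/(52 - 4) ≡ 60/48 mod 61. 48⁻¹ ≡ 14 (mod 61), so λ ≡ 47.
  x = λ² - 4 - 52 = 2209 - 56 ≡ 18; y = λ·(4 - 18) - 38 ≡ 36. → (18, 36)
3Q = (18, 36).
Finally 2P + 3Q:
(41, 6) + (18, 36). λ = (36 - 6)/(18 - 41) ≡ 30/38 mod 61. 38⁻¹ ≡ 53 (mod 61) since 38·53 = 2014 ≡ 1, so λ ≡ 4.
  x = λ² - 41 - 18 = 16 - 59 ≡ 18; y = λ·(41 - 18) - 6 ≡ 25. → (18, 25)

(18, 25)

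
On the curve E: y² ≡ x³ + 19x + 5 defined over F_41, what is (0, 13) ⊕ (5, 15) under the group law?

(5, 26)

(0, 13) + (5, 15). λ = (15 - 13)/(5 - 0) ≡ 2/5 mod 41. 5⁻¹ ≡ 33 (mod 41) since 5·33 = 165 ≡ 1, so λ ≡ 25.
  x = λ² - 0 - 5 = 625 - 5 ≡ 5; y = λ·(0 - 5) - 13 ≡ 26. → (5, 26)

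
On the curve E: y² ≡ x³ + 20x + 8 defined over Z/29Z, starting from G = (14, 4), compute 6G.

(14, 25)

Repeated addition: build up to 6G.
2G: tangent at (14, 4): λ = (3·14² + 20)/(2·4) ≡ 28/8. 8⁻¹ ≡ 11 (mod 29), so λ ≡ 28·11 ≡ 18.
  x = λ² - 14 - 14 = 324 - 28 ≡ 6; y = λ·(14 - 6) - 4 ≡ 24. → (6, 24)
3G: (6, 24) + (14, 4). λ = (4 - 24)/(14 - 6) ≡ 9/8 mod 29. 8⁻¹ ≡ 11 (mod 29) since 8·11 = 88 ≡ 1, so λ ≡ 12.
  x = λ² - 6 - 14 = 144 - 20 ≡ 8; y = λ·(6 - 8) - 24 ≡ 10. → (8, 10)
4G: (8, 10) + (14, 4). λ = (4 - 10)/(14 - 8) ≡ 23/6 mod 29. 6⁻¹ ≡ 5 (mod 29), so λ ≡ 28.
  x = λ² - 8 - 14 = 784 - 22 ≡ 8; y = λ·(8 - 8) - 10 ≡ 19. → (8, 19)
5G: (8, 19) + (14, 4). λ = (4 - 19)/(14 - 8) ≡ 14/6 mod 29. 6⁻¹ ≡ 5 (mod 29) since 6·5 = 30 ≡ 1, so λ ≡ 12.
  x = λ² - 8 - 14 = 144 - 22 ≡ 6; y = λ·(8 - 6) - 19 ≡ 5. → (6, 5)
6G: (6, 5) + (14, 4). λ = (4 - 5)/(14 - 6) ≡ 28/8 mod 29. 8⁻¹ ≡ 11 (mod 29), so λ ≡ 18.
  x = λ² - 6 - 14 = 324 - 20 ≡ 14; y = λ·(6 - 14) - 5 ≡ 25. → (14, 25)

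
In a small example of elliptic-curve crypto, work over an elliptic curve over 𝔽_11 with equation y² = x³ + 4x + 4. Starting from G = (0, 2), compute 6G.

Double-and-add on 6 = (110)₂. Start with G = (0, 2) for the leading 1-bit.
double: tangent at (0, 2): λ = (3·0² + 4)/(2·2) ≡ 4/4. 4⁻¹ ≡ 3 (mod 11), so λ ≡ 4·3 ≡ 1.
  x = λ² - 0 - 0 = 1 - 0 ≡ 1; y = λ·(0 - 1) - 2 ≡ 8. → (1, 8)
add G: (1, 8) + (0, 2). λ = (2 - 8)/(0 - 1) ≡ 5/10 mod 11. 10⁻¹ ≡ 10 (mod 11) since 10·10 = 100 ≡ 1, so λ ≡ 6.
  x = λ² - 1 - 0 = 36 - 1 ≡ 2; y = λ·(1 - 2) - 8 ≡ 8. → (2, 8)
double: tangent at (2, 8): λ = (3·2² + 4)/(2·8) ≡ 5/5. 5⁻¹ ≡ 9 (mod 11), so λ ≡ 5·9 ≡ 1.
  x = λ² - 2 - 2 = 1 - 4 ≡ 8; y = λ·(2 - 8) - 8 ≡ 8. → (8, 8)

(8, 8)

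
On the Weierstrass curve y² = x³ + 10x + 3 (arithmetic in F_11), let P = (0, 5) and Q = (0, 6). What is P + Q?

O

The two points share x = 0 and their y-coordinates satisfy 5 + 6 ≡ 0 (mod 11), so they are inverses. Their sum is ∞.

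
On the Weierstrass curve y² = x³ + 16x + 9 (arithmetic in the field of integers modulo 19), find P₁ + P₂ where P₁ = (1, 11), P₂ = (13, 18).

(1, 11) + (13, 18). λ = (18 - 11)/(13 - 1) ≡ 7/12 mod 19. 12⁻¹ ≡ 8 (mod 19), so λ ≡ 18.
  x = λ² - 1 - 13 = 324 - 14 ≡ 6; y = λ·(1 - 6) - 11 ≡ 13. → (6, 13)

(6, 13)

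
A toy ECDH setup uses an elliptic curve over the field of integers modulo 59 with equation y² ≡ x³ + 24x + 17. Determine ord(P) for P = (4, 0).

2P: (4, 0) + (4, 0): same x and y₁ ≡ -y₂, so the sum is O.
2P = O, so the order is 2.

2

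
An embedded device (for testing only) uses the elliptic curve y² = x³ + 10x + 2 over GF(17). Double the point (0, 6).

(4, 2)

tangent at (0, 6): λ = (3·0² + 10)/(2·6) ≡ 10/12. 12⁻¹ ≡ 10 (mod 17) since 12·10 = 120 ≡ 1, so λ ≡ 10·10 ≡ 15.
  x = λ² - 0 - 0 = 225 - 0 ≡ 4; y = λ·(0 - 4) - 6 ≡ 2. → (4, 2)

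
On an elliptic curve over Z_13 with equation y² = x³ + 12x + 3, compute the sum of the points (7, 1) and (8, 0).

(7, 1) + (8, 0). λ = (0 - 1)/(8 - 7) ≡ 12/1 mod 13. 1⁻¹ ≡ 1 (mod 13), so λ ≡ 12.
  x = λ² - 7 - 8 = 144 - 15 ≡ 12; y = λ·(7 - 12) - 1 ≡ 4. → (12, 4)

(12, 4)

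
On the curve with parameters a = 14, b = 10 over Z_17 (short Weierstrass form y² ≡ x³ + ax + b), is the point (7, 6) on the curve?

no

y² = 6² ≡ 2; x³ + 14x + 10 = 451 ≡ 9 (mod 17). 2 ≠ 9.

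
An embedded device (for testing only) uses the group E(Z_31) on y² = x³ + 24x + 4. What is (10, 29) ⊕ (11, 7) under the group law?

(10, 29) + (11, 7). λ = (7 - 29)/(11 - 10) ≡ 9/1 mod 31. 1⁻¹ ≡ 1 (mod 31), so λ ≡ 9.
  x = λ² - 10 - 11 = 81 - 21 ≡ 29; y = λ·(10 - 29) - 29 ≡ 17. → (29, 17)

(29, 17)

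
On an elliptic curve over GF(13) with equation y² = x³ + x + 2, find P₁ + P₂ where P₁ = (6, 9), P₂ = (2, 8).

(1, 2)

(6, 9) + (2, 8). λ = (8 - 9)/(2 - 6) ≡ 12/9 mod 13. 9⁻¹ ≡ 3 (mod 13), so λ ≡ 10.
  x = λ² - 6 - 2 = 100 - 8 ≡ 1; y = λ·(6 - 1) - 9 ≡ 2. → (1, 2)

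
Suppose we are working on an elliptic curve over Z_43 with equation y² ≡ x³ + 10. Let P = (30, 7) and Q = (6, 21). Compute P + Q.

(16, 35)

(30, 7) + (6, 21). λ = (21 - 7)/(6 - 30) ≡ 14/19 mod 43. 19⁻¹ ≡ 34 (mod 43) since 19·34 = 646 ≡ 1, so λ ≡ 3.
  x = λ² - 30 - 6 = 9 - 36 ≡ 16; y = λ·(30 - 16) - 7 ≡ 35. → (16, 35)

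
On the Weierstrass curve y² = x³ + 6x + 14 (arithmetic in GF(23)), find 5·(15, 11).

(5, 13)

Write G = (15, 11).
Double-and-add on 5 = (101)₂. Start with G = (15, 11) for the leading 1-bit.
double: tangent at (15, 11): λ = (3·15² + 6)/(2·11) ≡ 14/22. 22⁻¹ ≡ 22 (mod 23), so λ ≡ 14·22 ≡ 9.
  x = λ² - 15 - 15 = 81 - 30 ≡ 5; y = λ·(15 - 5) - 11 ≡ 10. → (5, 10)
double: tangent at (5, 10): λ = (3·5² + 6)/(2·10) ≡ 12/20. 20⁻¹ ≡ 15 (mod 23), so λ ≡ 12·15 ≡ 19.
  x = λ² - 5 - 5 = 361 - 10 ≡ 6; y = λ·(5 - 6) - 10 ≡ 17. → (6, 17)
add G: (6, 17) + (15, 11). λ = (11 - 17)/(15 - 6) ≡ 17/9 mod 23. 9⁻¹ ≡ 18 (mod 23) since 9·18 = 162 ≡ 1, so λ ≡ 7.
  x = λ² - 6 - 15 = 49 - 21 ≡ 5; y = λ·(6 - 5) - 17 ≡ 13. → (5, 13)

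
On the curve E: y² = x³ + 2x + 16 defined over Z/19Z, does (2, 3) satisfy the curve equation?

y² = 3² ≡ 9; x³ + 2x + 16 = 28 ≡ 9 (mod 19). 9 = 9.

yes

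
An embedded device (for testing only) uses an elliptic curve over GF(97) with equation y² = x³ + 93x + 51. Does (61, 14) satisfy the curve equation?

y² = 14² ≡ 2; x³ + 93x + 51 = 232705 ≡ 2 (mod 97). 2 = 2.

yes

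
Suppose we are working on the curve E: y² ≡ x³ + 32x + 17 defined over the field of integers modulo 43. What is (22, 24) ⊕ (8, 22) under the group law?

(6, 9)

(22, 24) + (8, 22). λ = (22 - 24)/(8 - 22) ≡ 41/29 mod 43. 29⁻¹ ≡ 3 (mod 43), so λ ≡ 37.
  x = λ² - 22 - 8 = 1369 - 30 ≡ 6; y = λ·(22 - 6) - 24 ≡ 9. → (6, 9)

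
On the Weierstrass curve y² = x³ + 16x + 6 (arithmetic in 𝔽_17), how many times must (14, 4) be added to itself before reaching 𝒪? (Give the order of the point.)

6

2P: tangent at (14, 4): λ = (3·14² + 16)/(2·4) ≡ 9/8. 8⁻¹ ≡ 15 (mod 17), so λ ≡ 9·15 ≡ 16.
  x = λ² - 14 - 14 = 256 - 28 ≡ 7; y = λ·(14 - 7) - 4 ≡ 6. → (7, 6)
3P: (7, 6) + (14, 4). λ = (4 - 6)/(14 - 7) ≡ 15/7 mod 17. 7⁻¹ ≡ 5 (mod 17), so λ ≡ 7.
  x = λ² - 7 - 14 = 49 - 21 ≡ 11; y = λ·(7 - 11) - 6 ≡ 0. → (11, 0)
4P: (11, 0) + (14, 4). λ = (4 - 0)/(14 - 11) ≡ 4/3 mod 17. 3⁻¹ ≡ 6 (mod 17), so λ ≡ 7.
  x = λ² - 11 - 14 = 49 - 25 ≡ 7; y = λ·(11 - 7) - 0 ≡ 11. → (7, 11)
5P: (7, 11) + (14, 4). λ = (4 - 11)/(14 - 7) ≡ 10/7 mod 17. 7⁻¹ ≡ 5 (mod 17), so λ ≡ 16.
  x = λ² - 7 - 14 = 256 - 21 ≡ 14; y = λ·(7 - 14) - 11 ≡ 13. → (14, 13)
6P: (14, 13) + (14, 4): same x and y₁ ≡ -y₂, so the sum is 𝒪.
6P = 𝒪, so the order is 6.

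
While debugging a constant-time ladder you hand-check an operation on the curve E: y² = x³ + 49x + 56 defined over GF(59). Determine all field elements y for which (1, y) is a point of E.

x³ + 49x + 56 = 106 ≡ 47 (mod 59).
47 is a non-residue mod 59; no y exists.

none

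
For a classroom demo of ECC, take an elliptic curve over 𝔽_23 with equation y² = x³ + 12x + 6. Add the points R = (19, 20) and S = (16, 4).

(19, 3)

(19, 20) + (16, 4). λ = (4 - 20)/(16 - 19) ≡ 7/20 mod 23. 20⁻¹ ≡ 15 (mod 23) since 20·15 = 300 ≡ 1, so λ ≡ 13.
  x = λ² - 19 - 16 = 169 - 35 ≡ 19; y = λ·(19 - 19) - 20 ≡ 3. → (19, 3)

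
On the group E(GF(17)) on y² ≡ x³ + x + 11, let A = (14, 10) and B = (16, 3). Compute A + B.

(12, 0)

(14, 10) + (16, 3). λ = (3 - 10)/(16 - 14) ≡ 10/2 mod 17. 2⁻¹ ≡ 9 (mod 17), so λ ≡ 5.
  x = λ² - 14 - 16 = 25 - 30 ≡ 12; y = λ·(14 - 12) - 10 ≡ 0. → (12, 0)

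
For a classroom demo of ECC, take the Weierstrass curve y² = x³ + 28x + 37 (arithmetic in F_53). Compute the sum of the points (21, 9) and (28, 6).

(15, 49)

(21, 9) + (28, 6). λ = (6 - 9)/(28 - 21) ≡ 50/7 mod 53. 7⁻¹ ≡ 38 (mod 53), so λ ≡ 45.
  x = λ² - 21 - 28 = 2025 - 49 ≡ 15; y = λ·(21 - 15) - 9 ≡ 49. → (15, 49)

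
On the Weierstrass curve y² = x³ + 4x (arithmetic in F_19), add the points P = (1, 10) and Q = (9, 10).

(9, 9)

(1, 10) + (9, 10). λ = (10 - 10)/(9 - 1) ≡ 0/8 mod 19. 8⁻¹ ≡ 12 (mod 19) since 8·12 = 96 ≡ 1, so λ ≡ 0.
  x = λ² - 1 - 9 = 0 - 10 ≡ 9; y = λ·(1 - 9) - 10 ≡ 9. → (9, 9)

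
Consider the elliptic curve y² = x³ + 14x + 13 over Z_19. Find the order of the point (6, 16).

2P: tangent at (6, 16): λ = (3·6² + 14)/(2·16) ≡ 8/13. 13⁻¹ ≡ 3 (mod 19), so λ ≡ 8·3 ≡ 5.
  x = λ² - 6 - 6 = 25 - 12 ≡ 13; y = λ·(6 - 13) - 16 ≡ 6. → (13, 6)
3P: (13, 6) + (6, 16). λ = (16 - 6)/(6 - 13) ≡ 10/12 mod 19. 12⁻¹ ≡ 8 (mod 19), so λ ≡ 4.
  x = λ² - 13 - 6 = 16 - 19 ≡ 16; y = λ·(13 - 16) - 6 ≡ 1. → (16, 1)
4P: (16, 1) + (6, 16). λ = (16 - 1)/(6 - 16) ≡ 15/9 mod 19. 9⁻¹ ≡ 17 (mod 19), so λ ≡ 8.
  x = λ² - 16 - 6 = 64 - 22 ≡ 4; y = λ·(16 - 4) - 1 ≡ 0. → (4, 0)
5P: (4, 0) + (6, 16). λ = (16 - 0)/(6 - 4) ≡ 16/2 mod 19. 2⁻¹ ≡ 10 (mod 19), so λ ≡ 8.
  x = λ² - 4 - 6 = 64 - 10 ≡ 16; y = λ·(4 - 16) - 0 ≡ 18. → (16, 18)
6P: (16, 18) + (6, 16). λ = (16 - 18)/(6 - 16) ≡ 17/9 mod 19. 9⁻¹ ≡ 17 (mod 19), so λ ≡ 4.
  x = λ² - 16 - 6 = 16 - 22 ≡ 13; y = λ·(16 - 13) - 18 ≡ 13. → (13, 13)
7P: (13, 13) + (6, 16). λ = (16 - 13)/(6 - 13) ≡ 3/12 mod 19. 12⁻¹ ≡ 8 (mod 19), so λ ≡ 5.
  x = λ² - 13 - 6 = 25 - 19 ≡ 6; y = λ·(13 - 6) - 13 ≡ 3. → (6, 3)
8P: (6, 3) + (6, 16): same x and y₁ ≡ -y₂, so the sum is O.
8P = O, so the order is 8.

8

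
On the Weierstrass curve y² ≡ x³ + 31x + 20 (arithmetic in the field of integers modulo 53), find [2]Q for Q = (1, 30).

tangent at (1, 30): λ = (3·1² + 31)/(2·30) ≡ 34/7. 7⁻¹ ≡ 38 (mod 53), so λ ≡ 34·38 ≡ 20.
  x = λ² - 1 - 1 = 400 - 2 ≡ 27; y = λ·(1 - 27) - 30 ≡ 33. → (27, 33)

(27, 33)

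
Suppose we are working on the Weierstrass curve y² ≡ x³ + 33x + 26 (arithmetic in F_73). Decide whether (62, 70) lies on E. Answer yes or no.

y² = 70² ≡ 9; x³ + 33x + 26 = 240400 ≡ 11 (mod 73). 9 ≠ 11.

no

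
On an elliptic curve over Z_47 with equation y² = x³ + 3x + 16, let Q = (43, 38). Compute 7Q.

(0, 4)

Double-and-add on 7 = (111)₂. Start with Q = (43, 38) for the leading 1-bit.
double: tangent at (43, 38): λ = (3·43² + 3)/(2·38) ≡ 4/29. 29⁻¹ ≡ 13 (mod 47), so λ ≡ 4·13 ≡ 5.
  x = λ² - 43 - 43 = 25 - 86 ≡ 33; y = λ·(43 - 33) - 38 ≡ 12. → (33, 12)
add Q: (33, 12) + (43, 38). λ = (38 - 12)/(43 - 33) ≡ 26/10 mod 47. 10⁻¹ ≡ 33 (mod 47), so λ ≡ 12.
  x = λ² - 33 - 43 = 144 - 76 ≡ 21; y = λ·(33 - 21) - 12 ≡ 38. → (21, 38)
double: tangent at (21, 38): λ = (3·21² + 3)/(2·38) ≡ 10/29. 29⁻¹ ≡ 13 (mod 47) since 29·13 = 377 ≡ 1, so λ ≡ 10·13 ≡ 36.
  x = λ² - 21 - 21 = 1296 - 42 ≡ 32; y = λ·(21 - 32) - 38 ≡ 36. → (32, 36)
add Q: (32, 36) + (43, 38). λ = (38 - 36)/(43 - 32) ≡ 2/11 mod 47. 11⁻¹ ≡ 30 (mod 47) since 11·30 = 330 ≡ 1, so λ ≡ 13.
  x = λ² - 32 - 43 = 169 - 75 ≡ 0; y = λ·(32 - 0) - 36 ≡ 4. → (0, 4)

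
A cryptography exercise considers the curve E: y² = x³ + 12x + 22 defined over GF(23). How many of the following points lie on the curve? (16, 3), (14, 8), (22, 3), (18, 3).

2

(16, 3): 3² ≡ 9, rhs ≡ 9 → on.
(14, 8): 8² ≡ 18, rhs ≡ 13 → off.
(22, 3): 3² ≡ 9, rhs ≡ 9 → on.
(18, 3): 3² ≡ 9, rhs ≡ 21 → off.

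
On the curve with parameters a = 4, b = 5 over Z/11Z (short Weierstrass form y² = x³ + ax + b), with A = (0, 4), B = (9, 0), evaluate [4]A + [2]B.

O

First 4A:
Repeated addition: build up to 4A.
2A: tangent at (0, 4): λ = (3·0² + 4)/(2·4) ≡ 4/8. 8⁻¹ ≡ 7 (mod 11) since 8·7 = 56 ≡ 1, so λ ≡ 4·7 ≡ 6.
  x = λ² - 0 - 0 = 36 - 0 ≡ 3; y = λ·(0 - 3) - 4 ≡ 0. → (3, 0)
3A: (3, 0) + (0, 4). λ = (4 - 0)/(0 - 3) ≡ 4/8 mod 11. 8⁻¹ ≡ 7 (mod 11), so λ ≡ 6.
  x = λ² - 3 - 0 = 36 - 3 ≡ 0; y = λ·(3 - 0) - 0 ≡ 7. → (0, 7)
4A: (0, 7) + (0, 4): same x and y₁ ≡ -y₂, so the sum is ∞.
4A = ∞.
Next 2B:
Repeated addition: build up to 2B.
2B: (9, 0) + (9, 0): same x and y₁ ≡ -y₂, so the sum is ∞.
2B = ∞.
Finally 4A + 2B:
∞ + ∞ = ∞ (identity).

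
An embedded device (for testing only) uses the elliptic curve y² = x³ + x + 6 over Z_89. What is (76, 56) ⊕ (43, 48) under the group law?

(76, 56) + (43, 48). λ = (48 - 56)/(43 - 76) ≡ 81/56 mod 89. 56⁻¹ ≡ 62 (mod 89) since 56·62 = 3472 ≡ 1, so λ ≡ 38.
  x = λ² - 76 - 43 = 1444 - 119 ≡ 79; y = λ·(76 - 79) - 56 ≡ 8. → (79, 8)

(79, 8)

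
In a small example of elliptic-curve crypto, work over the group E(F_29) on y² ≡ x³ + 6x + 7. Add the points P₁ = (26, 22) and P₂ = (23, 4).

(16, 9)

(26, 22) + (23, 4). λ = (4 - 22)/(23 - 26) ≡ 11/26 mod 29. 26⁻¹ ≡ 19 (mod 29), so λ ≡ 6.
  x = λ² - 26 - 23 = 36 - 49 ≡ 16; y = λ·(26 - 16) - 22 ≡ 9. → (16, 9)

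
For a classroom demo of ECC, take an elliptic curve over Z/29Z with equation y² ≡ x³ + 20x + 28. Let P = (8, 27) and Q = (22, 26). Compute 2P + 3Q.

(11, 10)

First 2P:
Repeated addition: build up to 2P.
2P: tangent at (8, 27): λ = (3·8² + 20)/(2·27) ≡ 9/25. 25⁻¹ ≡ 7 (mod 29) since 25·7 = 175 ≡ 1, so λ ≡ 9·7 ≡ 5.
  x = λ² - 8 - 8 = 25 - 16 ≡ 9; y = λ·(8 - 9) - 27 ≡ 26. → (9, 26)
2P = (9, 26).
Next 3Q:
Repeated addition: build up to 3Q.
2Q: tangent at (22, 26): λ = (3·22² + 20)/(2·26) ≡ 22/23. 23⁻¹ ≡ 24 (mod 29), so λ ≡ 22·24 ≡ 6.
  x = λ² - 22 - 22 = 36 - 44 ≡ 21; y = λ·(22 - 21) - 26 ≡ 9. → (21, 9)
3Q: (21, 9) + (22, 26). λ = (26 - 9)/(22 - 21) ≡ 17/1 mod 29. 1⁻¹ ≡ 1 (mod 29) since 1·1 = 1 ≡ 1, so λ ≡ 17.
  x = λ² - 21 - 22 = 289 - 43 ≡ 14; y = λ·(21 - 14) - 9 ≡ 23. → (14, 23)
3Q = (14, 23).
Finally 2P + 3Q:
(9, 26) + (14, 23). λ = (23 - 26)/(14 - 9) ≡ 26/5 mod 29. 5⁻¹ ≡ 6 (mod 29), so λ ≡ 11.
  x = λ² - 9 - 14 = 121 - 23 ≡ 11; y = λ·(9 - 11) - 26 ≡ 10. → (11, 10)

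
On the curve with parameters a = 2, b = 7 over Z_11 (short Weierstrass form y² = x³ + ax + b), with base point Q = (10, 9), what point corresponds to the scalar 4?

(6, 2)

Repeated addition: build up to 4Q.
2Q: tangent at (10, 9): λ = (3·10² + 2)/(2·9) ≡ 5/7. 7⁻¹ ≡ 8 (mod 11), so λ ≡ 5·8 ≡ 7.
  x = λ² - 10 - 10 = 49 - 20 ≡ 7; y = λ·(10 - 7) - 9 ≡ 1. → (7, 1)
3Q: (7, 1) + (10, 9). λ = (9 - 1)/(10 - 7) ≡ 8/3 mod 11. 3⁻¹ ≡ 4 (mod 11), so λ ≡ 10.
  x = λ² - 7 - 10 = 100 - 17 ≡ 6; y = λ·(7 - 6) - 1 ≡ 9. → (6, 9)
4Q: (6, 9) + (10, 9). λ = (9 - 9)/(10 - 6) ≡ 0/4 mod 11. 4⁻¹ ≡ 3 (mod 11), so λ ≡ 0.
  x = λ² - 6 - 10 = 0 - 16 ≡ 6; y = λ·(6 - 6) - 9 ≡ 2. → (6, 2)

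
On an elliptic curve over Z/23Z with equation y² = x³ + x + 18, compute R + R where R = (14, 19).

(11, 16)

tangent at (14, 19): λ = (3·14² + 1)/(2·19) ≡ 14/15. 15⁻¹ ≡ 20 (mod 23), so λ ≡ 14·20 ≡ 4.
  x = λ² - 14 - 14 = 16 - 28 ≡ 11; y = λ·(14 - 11) - 19 ≡ 16. → (11, 16)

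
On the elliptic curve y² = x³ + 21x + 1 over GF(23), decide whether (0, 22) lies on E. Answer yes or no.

yes

y² = 22² ≡ 1; x³ + 21x + 1 = 1 ≡ 1 (mod 23). 1 = 1.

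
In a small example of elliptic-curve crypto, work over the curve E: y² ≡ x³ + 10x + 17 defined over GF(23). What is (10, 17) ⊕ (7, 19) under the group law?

(10, 17) + (7, 19). λ = (19 - 17)/(7 - 10) ≡ 2/20 mod 23. 20⁻¹ ≡ 15 (mod 23) since 20·15 = 300 ≡ 1, so λ ≡ 7.
  x = λ² - 10 - 7 = 49 - 17 ≡ 9; y = λ·(10 - 9) - 17 ≡ 13. → (9, 13)

(9, 13)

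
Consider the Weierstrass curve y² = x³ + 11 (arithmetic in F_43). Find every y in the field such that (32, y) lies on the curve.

x³ + 0x + 11 = 32779 ≡ 13 (mod 43).
Square roots of 13 mod 43: 20 and 23 (since 20² = 400 ≡ 13).

20, 23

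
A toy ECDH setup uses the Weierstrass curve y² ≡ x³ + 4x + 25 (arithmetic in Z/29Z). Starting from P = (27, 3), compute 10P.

(15, 3)

Repeated addition: build up to 10P.
2P: tangent at (27, 3): λ = (3·27² + 4)/(2·3) ≡ 16/6. 6⁻¹ ≡ 5 (mod 29) since 6·5 = 30 ≡ 1, so λ ≡ 16·5 ≡ 22.
  x = λ² - 27 - 27 = 484 - 54 ≡ 24; y = λ·(27 - 24) - 3 ≡ 5. → (24, 5)
3P: (24, 5) + (27, 3). λ = (3 - 5)/(27 - 24) ≡ 27/3 mod 29. 3⁻¹ ≡ 10 (mod 29), so λ ≡ 9.
  x = λ² - 24 - 27 = 81 - 51 ≡ 1; y = λ·(24 - 1) - 5 ≡ 28. → (1, 28)
4P: (1, 28) + (27, 3). λ = (3 - 28)/(27 - 1) ≡ 4/26 mod 29. 26⁻¹ ≡ 19 (mod 29), so λ ≡ 18.
  x = λ² - 1 - 27 = 324 - 28 ≡ 6; y = λ·(1 - 6) - 28 ≡ 27. → (6, 27)
5P: (6, 27) + (27, 3). λ = (3 - 27)/(27 - 6) ≡ 5/21 mod 29. 21⁻¹ ≡ 18 (mod 29) since 21·18 = 378 ≡ 1, so λ ≡ 3.
  x = λ² - 6 - 27 = 9 - 33 ≡ 5; y = λ·(6 - 5) - 27 ≡ 5. → (5, 5)
6P: (5, 5) + (27, 3). λ = (3 - 5)/(27 - 5) ≡ 27/22 mod 29. 22⁻¹ ≡ 4 (mod 29), so λ ≡ 21.
  x = λ² - 5 - 27 = 441 - 32 ≡ 3; y = λ·(5 - 3) - 5 ≡ 8. → (3, 8)
7P: (3, 8) + (27, 3). λ = (3 - 8)/(27 - 3) ≡ 24/24 mod 29. 24⁻¹ ≡ 23 (mod 29), so λ ≡ 1.
  x = λ² - 3 - 27 = 1 - 30 ≡ 0; y = λ·(3 - 0) - 8 ≡ 24. → (0, 24)
8P: (0, 24) + (27, 3). λ = (3 - 24)/(27 - 0) ≡ 8/27 mod 29. 27⁻¹ ≡ 14 (mod 29), so λ ≡ 25.
  x = λ² - 0 - 27 = 625 - 27 ≡ 18; y = λ·(0 - 18) - 24 ≡ 19. → (18, 19)
9P: (18, 19) + (27, 3). λ = (3 - 19)/(27 - 18) ≡ 13/9 mod 29. 9⁻¹ ≡ 13 (mod 29) since 9·13 = 117 ≡ 1, so λ ≡ 24.
  x = λ² - 18 - 27 = 576 - 45 ≡ 9; y = λ·(18 - 9) - 19 ≡ 23. → (9, 23)
10P: (9, 23) + (27, 3). λ = (3 - 23)/(27 - 9) ≡ 9/18 mod 29. 18⁻¹ ≡ 21 (mod 29), so λ ≡ 15.
  x = λ² - 9 - 27 = 225 - 36 ≡ 15; y = λ·(9 - 15) - 23 ≡ 3. → (15, 3)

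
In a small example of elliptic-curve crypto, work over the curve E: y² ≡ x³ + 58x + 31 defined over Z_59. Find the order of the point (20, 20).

2P: tangent at (20, 20): λ = (3·20² + 58)/(2·20) ≡ 19/40. 40⁻¹ ≡ 31 (mod 59), so λ ≡ 19·31 ≡ 58.
  x = λ² - 20 - 20 = 3364 - 40 ≡ 20; y = λ·(20 - 20) - 20 ≡ 39. → (20, 39)
3P: (20, 39) + (20, 20): same x and y₁ ≡ -y₂, so the sum is O.
3P = O, so the order is 3.

3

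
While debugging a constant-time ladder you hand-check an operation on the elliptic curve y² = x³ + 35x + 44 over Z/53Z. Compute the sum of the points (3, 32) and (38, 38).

(18, 26)

(3, 32) + (38, 38). λ = (38 - 32)/(38 - 3) ≡ 6/35 mod 53. 35⁻¹ ≡ 50 (mod 53), so λ ≡ 35.
  x = λ² - 3 - 38 = 1225 - 41 ≡ 18; y = λ·(3 - 18) - 32 ≡ 26. → (18, 26)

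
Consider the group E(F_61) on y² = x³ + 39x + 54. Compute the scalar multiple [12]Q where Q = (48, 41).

(60, 40)

Double-and-add on 12 = (1100)₂. Start with Q = (48, 41) for the leading 1-bit.
double: tangent at (48, 41): λ = (3·48² + 39)/(2·41) ≡ 58/21. 21⁻¹ ≡ 32 (mod 61) since 21·32 = 672 ≡ 1, so λ ≡ 58·32 ≡ 26.
  x = λ² - 48 - 48 = 676 - 96 ≡ 31; y = λ·(48 - 31) - 41 ≡ 35. → (31, 35)
add Q: (31, 35) + (48, 41). λ = (41 - 35)/(48 - 31) ≡ 6/17 mod 61. 17⁻¹ ≡ 18 (mod 61), so λ ≡ 47.
  x = λ² - 31 - 48 = 2209 - 79 ≡ 56; y = λ·(31 - 56) - 35 ≡ 10. → (56, 10)
double: tangent at (56, 10): λ = (3·56² + 39)/(2·10) ≡ 53/20. 20⁻¹ ≡ 58 (mod 61), so λ ≡ 53·58 ≡ 24.
  x = λ² - 56 - 56 = 576 - 112 ≡ 37; y = λ·(56 - 37) - 10 ≡ 19. → (37, 19)
double: tangent at (37, 19): λ = (3·37² + 39)/(2·19) ≡ 59/38. 38⁻¹ ≡ 53 (mod 61), so λ ≡ 59·53 ≡ 16.
  x = λ² - 37 - 37 = 256 - 74 ≡ 60; y = λ·(37 - 60) - 19 ≡ 40. → (60, 40)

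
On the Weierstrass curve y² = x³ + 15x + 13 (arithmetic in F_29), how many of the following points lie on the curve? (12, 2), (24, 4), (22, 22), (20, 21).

(12, 2): 2² ≡ 4, rhs ≡ 7 → off.
(24, 4): 4² ≡ 16, rhs ≡ 16 → on.
(22, 22): 22² ≡ 20, rhs ≡ 0 → off.
(20, 21): 21² ≡ 6, rhs ≡ 19 → off.

1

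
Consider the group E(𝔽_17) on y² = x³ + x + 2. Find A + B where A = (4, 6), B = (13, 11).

(4, 6) + (13, 11). λ = (11 - 6)/(13 - 4) ≡ 5/9 mod 17. 9⁻¹ ≡ 2 (mod 17) since 9·2 = 18 ≡ 1, so λ ≡ 10.
  x = λ² - 4 - 13 = 100 - 17 ≡ 15; y = λ·(4 - 15) - 6 ≡ 3. → (15, 3)

(15, 3)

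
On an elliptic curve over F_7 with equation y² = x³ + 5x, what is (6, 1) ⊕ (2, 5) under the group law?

(6, 1) + (2, 5). λ = (5 - 1)/(2 - 6) ≡ 4/3 mod 7. 3⁻¹ ≡ 5 (mod 7) since 3·5 = 15 ≡ 1, so λ ≡ 6.
  x = λ² - 6 - 2 = 36 - 8 ≡ 0; y = λ·(6 - 0) - 1 ≡ 0. → (0, 0)

(0, 0)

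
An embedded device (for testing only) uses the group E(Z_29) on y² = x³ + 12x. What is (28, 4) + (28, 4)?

(25, 27)

tangent at (28, 4): λ = (3·28² + 12)/(2·4) ≡ 15/8. 8⁻¹ ≡ 11 (mod 29) since 8·11 = 88 ≡ 1, so λ ≡ 15·11 ≡ 20.
  x = λ² - 28 - 28 = 400 - 56 ≡ 25; y = λ·(28 - 25) - 4 ≡ 27. → (25, 27)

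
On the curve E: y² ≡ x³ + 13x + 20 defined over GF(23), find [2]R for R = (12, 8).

tangent at (12, 8): λ = (3·12² + 13)/(2·8) ≡ 8/16. 16⁻¹ ≡ 13 (mod 23) since 16·13 = 208 ≡ 1, so λ ≡ 8·13 ≡ 12.
  x = λ² - 12 - 12 = 144 - 24 ≡ 5; y = λ·(12 - 5) - 8 ≡ 7. → (5, 7)

(5, 7)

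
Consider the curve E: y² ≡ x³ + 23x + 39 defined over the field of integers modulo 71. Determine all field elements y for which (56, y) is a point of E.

none

x³ + 23x + 39 = 176943 ≡ 11 (mod 71).
11 is a non-residue mod 71; no y exists.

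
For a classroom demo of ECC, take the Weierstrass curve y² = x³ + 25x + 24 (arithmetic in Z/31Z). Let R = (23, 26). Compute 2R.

tangent at (23, 26): λ = (3·23² + 25)/(2·26) ≡ 0/21. 21⁻¹ ≡ 3 (mod 31) since 21·3 = 63 ≡ 1, so λ ≡ 0·3 ≡ 0.
  x = λ² - 23 - 23 = 0 - 46 ≡ 16; y = λ·(23 - 16) - 26 ≡ 5. → (16, 5)

(16, 5)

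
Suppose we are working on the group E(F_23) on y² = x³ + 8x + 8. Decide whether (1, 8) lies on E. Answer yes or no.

no

y² = 8² ≡ 18; x³ + 8x + 8 = 17 ≡ 17 (mod 23). 18 ≠ 17.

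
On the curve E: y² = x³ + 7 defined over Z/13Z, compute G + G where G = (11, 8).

tangent at (11, 8): λ = (3·11² + 0)/(2·8) ≡ 12/3. 3⁻¹ ≡ 9 (mod 13), so λ ≡ 12·9 ≡ 4.
  x = λ² - 11 - 11 = 16 - 22 ≡ 7; y = λ·(11 - 7) - 8 ≡ 8. → (7, 8)

(7, 8)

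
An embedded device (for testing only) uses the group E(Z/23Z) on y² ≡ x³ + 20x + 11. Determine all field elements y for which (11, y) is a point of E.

none

x³ + 20x + 11 = 1562 ≡ 21 (mod 23).
21 is a non-residue mod 23; no y exists.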